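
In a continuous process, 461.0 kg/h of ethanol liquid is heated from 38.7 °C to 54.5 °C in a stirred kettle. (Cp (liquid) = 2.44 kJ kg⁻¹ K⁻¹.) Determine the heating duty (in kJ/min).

Q = ṁ·Cp·ΔT = 461.0 × 2.44 × (54.5 − 38.7) = 17772 kJ/h
Converting: 17772 / 3600 s = 4.9368 kW
Heating duty = 296.21 kJ/min

Q = 296 kJ/min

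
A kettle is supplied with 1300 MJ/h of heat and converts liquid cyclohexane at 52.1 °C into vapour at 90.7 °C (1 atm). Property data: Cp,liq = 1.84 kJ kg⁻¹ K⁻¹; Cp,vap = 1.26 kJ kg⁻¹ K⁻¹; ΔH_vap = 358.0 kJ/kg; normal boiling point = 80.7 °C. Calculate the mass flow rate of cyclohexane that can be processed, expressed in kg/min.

ṁ = 51.2 kg/min

Δh = 1.84×(80.7−52.1) + 358.0 + 1.26×(90.7−80.7) = 423.22 kJ/kg
Q = 1300 MJ/h = 361.11 kJ/s = 21667 kJ/min
ṁ = Q/Δh = 21667 / 423.22 = 51.194 kg/min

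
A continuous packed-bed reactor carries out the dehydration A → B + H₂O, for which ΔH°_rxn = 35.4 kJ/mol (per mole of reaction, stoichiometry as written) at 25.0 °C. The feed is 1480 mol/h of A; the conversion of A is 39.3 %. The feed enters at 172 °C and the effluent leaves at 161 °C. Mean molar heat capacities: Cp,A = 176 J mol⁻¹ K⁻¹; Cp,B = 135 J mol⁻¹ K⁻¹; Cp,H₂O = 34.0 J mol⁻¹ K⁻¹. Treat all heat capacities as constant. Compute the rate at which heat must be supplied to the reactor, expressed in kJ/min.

Q_in = 286 kJ/min

Extent of reaction ξ = 0.393 × 1480 = 581.64 mol/h
Reaction term: ξ·ΔH°_rxn = 581.64 × 35.4 = 20590 kJ/h
Sensible, feed 172→25 °C: -38291 kJ/h
Outlet flows (mol/h): A 898.36, B 581.64, H₂O 581.64
Sensible, products 25→161 °C: 34872 kJ/h
Q = ΔH = 17171 kJ/h = 4.7697 kW
Heat supplied = 286.18 kJ/min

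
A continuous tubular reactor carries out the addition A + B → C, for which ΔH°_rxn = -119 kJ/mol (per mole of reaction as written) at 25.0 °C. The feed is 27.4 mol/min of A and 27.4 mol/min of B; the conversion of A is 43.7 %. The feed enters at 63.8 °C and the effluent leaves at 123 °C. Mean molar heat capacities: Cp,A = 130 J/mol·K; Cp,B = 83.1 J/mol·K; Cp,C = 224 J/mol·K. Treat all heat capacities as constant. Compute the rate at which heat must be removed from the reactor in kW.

Extent of reaction ξ = 0.437 × 27.4 = 11.974 mol/min
Reaction term: ξ·ΔH°_rxn = 11.974 × -119 = -1424.9 kJ/min
Sensible, feed 63.8→25 °C: -226.55 kJ/min
Outlet flows (mol/min): A 15.426, B 15.426, C 11.974
Sensible, products 25→123 °C: 585.01 kJ/min
Q = ΔH = -1066.4 kJ/min = -17.774 kW
Heat removed = 17.774 kW

Q_out = 17.8 kW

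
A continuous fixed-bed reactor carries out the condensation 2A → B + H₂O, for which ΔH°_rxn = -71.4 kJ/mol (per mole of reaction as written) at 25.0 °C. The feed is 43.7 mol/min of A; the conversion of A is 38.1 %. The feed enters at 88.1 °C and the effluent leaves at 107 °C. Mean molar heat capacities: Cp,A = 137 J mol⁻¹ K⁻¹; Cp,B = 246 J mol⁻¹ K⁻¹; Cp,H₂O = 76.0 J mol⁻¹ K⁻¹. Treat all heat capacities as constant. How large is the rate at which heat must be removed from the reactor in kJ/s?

Q_out = 7.47 kJ/s

Extent of reaction ξ = 0.381 × 43.7 / 2 = 8.3249 mol/min
Reaction term: ξ·ΔH°_rxn = 8.3249 × -71.4 = -594.39 kJ/min
Sensible, feed 88.1→25 °C: -377.77 kJ/min
Outlet flows (mol/min): A 27.05, B 8.3249, H₂O 8.3249
Sensible, products 25→107 °C: 523.69 kJ/min
Q = ΔH = -448.48 kJ/min = -7.4746 kW
Heat removed = 7.4746 kJ/s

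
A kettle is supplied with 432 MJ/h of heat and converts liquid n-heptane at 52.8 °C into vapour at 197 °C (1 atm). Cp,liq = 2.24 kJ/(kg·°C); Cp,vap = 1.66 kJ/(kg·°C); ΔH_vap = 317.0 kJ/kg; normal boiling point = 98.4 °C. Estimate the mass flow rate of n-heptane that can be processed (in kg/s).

Δh = 2.24×(98.4−52.8) + 317.0 + 1.66×(197−98.4) = 582.82 kJ/kg
Q = 432 MJ/h = 120 kJ/s = 120 kJ/s
ṁ = Q/Δh = 120 / 582.82 = 0.2059 kg/s

ṁ = 0.206 kg/s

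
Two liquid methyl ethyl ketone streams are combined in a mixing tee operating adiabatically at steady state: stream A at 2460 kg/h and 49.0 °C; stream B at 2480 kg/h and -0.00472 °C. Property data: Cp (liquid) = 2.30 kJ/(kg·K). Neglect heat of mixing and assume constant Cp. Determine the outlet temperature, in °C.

No heat crosses the boundary, so H_out = H_in.
T_out = Σ ṁᵢCp,ᵢTᵢ / Σ ṁᵢCp,ᵢ
      = 277220 / 11362 = 24.398 °C

T_out = 24.4 °C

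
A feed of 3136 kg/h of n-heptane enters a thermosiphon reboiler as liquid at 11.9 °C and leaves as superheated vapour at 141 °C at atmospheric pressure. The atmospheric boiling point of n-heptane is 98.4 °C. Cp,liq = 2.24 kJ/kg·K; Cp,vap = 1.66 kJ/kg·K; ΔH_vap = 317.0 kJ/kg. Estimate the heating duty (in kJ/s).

liquid 11.9→98.4 °C: 193.76 kJ/kg
vaporisation at 98.4 °C: 317 kJ/kg
vapour 98.4→141 °C: 70.716 kJ/kg
Δh = 193.76 + 317 + 70.716 = 581.48 kJ/kg
Q = ṁ·Δh = 3136 kg/h × 581.48 kJ/kg = 1.8235e+06 kJ/h
|Q| = 506.53 kW

Q = 507 kJ/s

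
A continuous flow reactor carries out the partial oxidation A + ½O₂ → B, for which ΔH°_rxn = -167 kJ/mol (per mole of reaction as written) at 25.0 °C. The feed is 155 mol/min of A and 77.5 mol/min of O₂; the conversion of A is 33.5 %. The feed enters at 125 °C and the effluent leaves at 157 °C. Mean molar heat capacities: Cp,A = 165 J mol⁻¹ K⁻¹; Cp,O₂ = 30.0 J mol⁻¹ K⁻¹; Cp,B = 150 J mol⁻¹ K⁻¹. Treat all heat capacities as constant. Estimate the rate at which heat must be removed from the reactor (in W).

Extent of reaction ξ = 0.335 × 155 = 51.925 mol/min
Reaction term: ξ·ΔH°_rxn = 51.925 × -167 = -8671.5 kJ/min
Sensible, feed 125→25 °C: -2790 kJ/min
Outlet flows (mol/min): A 103.07, O₂ 51.537, B 51.925
Sensible, products 25→157 °C: 3477.2 kJ/min
Q = ΔH = -7984.3 kJ/min = -133.07 kW
Heat removed = 133070 W

Q_out = 133000 W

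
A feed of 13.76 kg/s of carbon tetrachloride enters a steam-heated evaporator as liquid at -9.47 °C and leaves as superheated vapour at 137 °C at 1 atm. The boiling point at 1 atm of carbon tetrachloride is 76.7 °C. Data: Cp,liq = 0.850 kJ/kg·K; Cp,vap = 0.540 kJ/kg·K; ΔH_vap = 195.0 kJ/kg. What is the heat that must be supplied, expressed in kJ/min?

liquid -9.47→76.7 °C: 73.245 kJ/kg
vaporisation at 76.7 °C: 195 kJ/kg
vapour 76.7→137 °C: 32.562 kJ/kg
Δh = 73.245 + 195 + 32.562 = 300.81 kJ/kg
Q = ṁ·Δh = 13.76 kg/s × 300.81 kJ/kg = 4139.1 kJ/s
|Q| = 4139.1 kW = 248350 kJ/min

Q = 248000 kJ/min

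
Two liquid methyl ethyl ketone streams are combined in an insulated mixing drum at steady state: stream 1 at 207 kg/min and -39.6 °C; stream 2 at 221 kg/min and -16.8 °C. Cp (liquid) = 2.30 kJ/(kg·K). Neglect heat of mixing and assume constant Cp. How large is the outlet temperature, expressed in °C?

T_out = -27.8 °C

Adiabatic, steady state ⇒ Σ ṁᵢCp,ᵢ(T_out − Tᵢ) = 0
Σ ṁᵢCp,ᵢTᵢ = 207×2.30×-39.6 + 221×2.30×-16.8 = -27393
Σ ṁᵢCp,ᵢ = 207×2.30 + 221×2.30 = 984.4
T_out = -27393 / 984.4 = -27.827 °C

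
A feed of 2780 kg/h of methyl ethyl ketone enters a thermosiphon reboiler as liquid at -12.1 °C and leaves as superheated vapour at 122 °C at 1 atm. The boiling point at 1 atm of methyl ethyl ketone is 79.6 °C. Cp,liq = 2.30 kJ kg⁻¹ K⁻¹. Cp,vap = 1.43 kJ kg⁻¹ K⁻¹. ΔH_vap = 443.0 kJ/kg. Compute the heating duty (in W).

liquid -12.1→79.6 °C: 210.91 kJ/kg
vaporisation at 79.6 °C: 443 kJ/kg
vapour 79.6→122 °C: 60.632 kJ/kg
Δh = 210.91 + 443 + 60.632 = 714.54 kJ/kg
Q = ṁ·Δh = 2780 kg/h × 714.54 kJ/kg = 1.9864e+06 kJ/h
|Q| = 551.79 kW = 551790 W

Q = 552000 W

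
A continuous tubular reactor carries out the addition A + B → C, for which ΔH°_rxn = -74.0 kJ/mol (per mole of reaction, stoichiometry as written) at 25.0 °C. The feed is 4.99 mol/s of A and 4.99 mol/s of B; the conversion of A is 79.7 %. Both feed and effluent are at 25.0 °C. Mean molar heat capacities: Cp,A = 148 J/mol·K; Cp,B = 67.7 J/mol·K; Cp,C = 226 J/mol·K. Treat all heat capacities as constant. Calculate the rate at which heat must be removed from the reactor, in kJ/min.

Extent of reaction ξ = 0.797 × 4.99 = 3.977 mol/s
Reaction term: ξ·ΔH°_rxn = 3.977 × -74.0 = -294.3 kJ/s
Q = ΔH = -294.3 kJ/s = -294.3 kW
Heat removed = 17658 kJ/min

Q_out = 17700 kJ/min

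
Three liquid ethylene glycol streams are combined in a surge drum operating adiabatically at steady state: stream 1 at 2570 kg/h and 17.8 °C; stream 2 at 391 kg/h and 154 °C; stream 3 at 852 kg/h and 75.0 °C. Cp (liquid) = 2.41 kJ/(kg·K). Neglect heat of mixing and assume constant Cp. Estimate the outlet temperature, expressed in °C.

Adiabatic, steady state ⇒ Σ ṁᵢCp,ᵢ(T_out − Tᵢ) = 0
Σ ṁᵢCp,ᵢTᵢ = 2570×2.41×17.8 + 391×2.41×154 + 852×2.41×75.0 = 409360
Σ ṁᵢCp,ᵢ = 2570×2.41 + 391×2.41 + 852×2.41 = 9189.3
T_out = 409360 / 9189.3 = 44.548 °C

T_out = 44.5 °C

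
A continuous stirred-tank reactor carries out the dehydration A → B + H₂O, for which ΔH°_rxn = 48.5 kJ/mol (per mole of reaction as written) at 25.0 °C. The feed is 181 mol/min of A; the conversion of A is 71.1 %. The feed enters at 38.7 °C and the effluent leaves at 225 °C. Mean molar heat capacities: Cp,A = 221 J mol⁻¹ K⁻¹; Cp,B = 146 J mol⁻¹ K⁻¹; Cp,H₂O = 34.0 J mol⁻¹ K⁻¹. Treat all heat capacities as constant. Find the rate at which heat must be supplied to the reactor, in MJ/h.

Extent of reaction ξ = 0.711 × 181 = 128.69 mol/min
Reaction term: ξ·ΔH°_rxn = 128.69 × 48.5 = 6241.5 kJ/min
Sensible, feed 38.7→25 °C: -548.01 kJ/min
Outlet flows (mol/min): A 52.309, B 128.69, H₂O 128.69
Sensible, products 25→225 °C: 6944.9 kJ/min
Q = ΔH = 12638 kJ/min = 210.64 kW
Heat supplied = 758.31 MJ/h

Q_in = 758 MJ/h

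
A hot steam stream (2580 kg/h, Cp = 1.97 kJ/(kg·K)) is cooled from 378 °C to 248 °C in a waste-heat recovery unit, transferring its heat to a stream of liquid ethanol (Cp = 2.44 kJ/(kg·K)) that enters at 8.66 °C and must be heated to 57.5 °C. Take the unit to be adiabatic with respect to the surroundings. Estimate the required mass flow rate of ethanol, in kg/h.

ṁ_c = 5540 kg/h

Heat released by hot stream: Q = 2580 × 1.97 × (378 − 248) = 660740 kJ/h
Energy balance on cold side (adiabatic exchanger): Q = ṁ_c·Cp_c·(T_c,out − T_c,in)
ṁ_c = 660740 / [2.44 × (57.5 − 8.66)] = 5544.5 kg/h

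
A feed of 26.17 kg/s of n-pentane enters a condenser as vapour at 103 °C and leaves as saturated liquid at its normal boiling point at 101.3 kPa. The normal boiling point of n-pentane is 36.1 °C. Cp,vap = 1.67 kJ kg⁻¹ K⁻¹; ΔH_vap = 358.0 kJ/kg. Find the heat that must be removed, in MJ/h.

Q_c = 44300 MJ/h

vapour 103→36.1 °C: -111.72 kJ/kg
condensation at 36.1 °C: -358 kJ/kg
Δh = -111.72 + -358 = -469.72 kJ/kg
Q = ṁ·Δh = 26.17 kg/s × -469.72 kJ/kg = -12293 kJ/s
|Q| = 12293 kW = 44254 MJ/h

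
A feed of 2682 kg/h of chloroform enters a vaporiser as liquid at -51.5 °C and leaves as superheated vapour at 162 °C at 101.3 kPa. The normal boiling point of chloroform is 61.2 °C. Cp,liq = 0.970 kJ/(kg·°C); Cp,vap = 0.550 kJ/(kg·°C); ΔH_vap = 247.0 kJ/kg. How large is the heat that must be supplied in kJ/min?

liquid -51.5→61.2 °C: 109.32 kJ/kg
vaporisation at 61.2 °C: 247 kJ/kg
vapour 61.2→162 °C: 55.44 kJ/kg
Δh = 109.32 + 247 + 55.44 = 411.76 kJ/kg
Q = ṁ·Δh = 2682 kg/h × 411.76 kJ/kg = 1.1043e+06 kJ/h
|Q| = 306.76 kW = 18406 kJ/min

Q = 18400 kJ/min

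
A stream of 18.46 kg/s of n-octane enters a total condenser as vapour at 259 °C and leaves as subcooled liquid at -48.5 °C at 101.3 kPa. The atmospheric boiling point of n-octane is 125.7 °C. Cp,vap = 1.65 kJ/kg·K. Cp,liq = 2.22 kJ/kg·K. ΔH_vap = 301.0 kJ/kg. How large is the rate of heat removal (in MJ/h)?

Q_c = 60300 MJ/h

vapour 259→125.7 °C: -219.94 kJ/kg
condensation at 125.7 °C: -301 kJ/kg
liquid 125.7→-48.5 °C: -386.72 kJ/kg
Δh = -219.94 + -301 + -386.72 = -907.67 kJ/kg
Q = ṁ·Δh = 18.46 kg/s × -907.67 kJ/kg = -16756 kJ/s
|Q| = 16756 kW = 60320 MJ/h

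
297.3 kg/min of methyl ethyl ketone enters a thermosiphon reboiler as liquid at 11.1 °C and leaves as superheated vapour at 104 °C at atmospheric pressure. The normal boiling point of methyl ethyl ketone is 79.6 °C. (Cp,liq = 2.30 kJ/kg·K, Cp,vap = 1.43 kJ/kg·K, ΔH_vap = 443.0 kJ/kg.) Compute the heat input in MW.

liquid 11.1→79.6 °C: 157.55 kJ/kg
vaporisation at 79.6 °C: 443 kJ/kg
vapour 79.6→104 °C: 34.892 kJ/kg
Δh = 157.55 + 443 + 34.892 = 635.44 kJ/kg
Q = ṁ·Δh = 297.3 kg/min × 635.44 kJ/kg = 188920 kJ/min
|Q| = 3148.6 kW = 3.1486 MW

Q = 3.15 MW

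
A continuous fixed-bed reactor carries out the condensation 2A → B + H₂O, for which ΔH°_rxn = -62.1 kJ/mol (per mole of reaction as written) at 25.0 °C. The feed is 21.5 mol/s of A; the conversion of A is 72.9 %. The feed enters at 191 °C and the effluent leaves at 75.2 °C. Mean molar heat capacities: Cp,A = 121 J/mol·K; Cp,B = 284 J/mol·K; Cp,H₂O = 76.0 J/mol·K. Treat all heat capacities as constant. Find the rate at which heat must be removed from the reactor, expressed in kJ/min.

Q_out = 44500 kJ/min

Extent of reaction ξ = 0.729 × 21.5 / 2 = 7.8367 mol/s
Reaction term: ξ·ΔH°_rxn = 7.8367 × -62.1 = -486.66 kJ/s
Sensible, feed 191→25 °C: -431.85 kJ/s
Outlet flows (mol/s): A 5.8265, B 7.8367, H₂O 7.8367
Sensible, products 25→75.2 °C: 177.02 kJ/s
Q = ΔH = -741.49 kJ/s = -741.49 kW
Heat removed = 44490 kJ/min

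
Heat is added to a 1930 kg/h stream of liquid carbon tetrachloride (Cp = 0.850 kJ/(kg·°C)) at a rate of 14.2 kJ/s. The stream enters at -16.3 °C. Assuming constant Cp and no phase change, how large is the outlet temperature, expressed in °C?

T_out = 14.9 °C

Q = 14.2 kJ/s = 51120 kJ/h
ΔT = Q/(ṁ·Cp) = 51120/(1930×0.850) = 31.161 K
T_out = -16.3 + 31.161 = 14.861 °C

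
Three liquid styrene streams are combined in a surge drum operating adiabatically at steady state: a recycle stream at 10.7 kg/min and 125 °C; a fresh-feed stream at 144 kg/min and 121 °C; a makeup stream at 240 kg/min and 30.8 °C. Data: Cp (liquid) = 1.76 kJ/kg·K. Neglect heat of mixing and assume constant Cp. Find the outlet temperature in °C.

T_out = 66.3 °C

Energy balance with Q = 0: Σ ṁᵢCp,ᵢ(T_out − Tᵢ) = 0
Σ ṁᵢCp,ᵢTᵢ = 10.7×1.76×125 + 144×1.76×121 + 240×1.76×30.8 = 46030
Σ ṁᵢCp,ᵢ = 10.7×1.76 + 144×1.76 + 240×1.76 = 694.67
T_out = 46030 / 694.67 = 66.262 °C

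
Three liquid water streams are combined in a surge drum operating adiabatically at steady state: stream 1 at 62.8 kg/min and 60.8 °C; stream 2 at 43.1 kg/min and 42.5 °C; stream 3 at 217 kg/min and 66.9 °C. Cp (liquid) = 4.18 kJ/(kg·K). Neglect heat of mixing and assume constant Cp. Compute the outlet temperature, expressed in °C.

Energy balance with Q = 0: Σ ṁᵢCp,ᵢ(T_out − Tᵢ) = 0
Σ ṁᵢCp,ᵢTᵢ = 62.8×4.18×60.8 + 43.1×4.18×42.5 + 217×4.18×66.9 = 84299
Σ ṁᵢCp,ᵢ = 62.8×4.18 + 43.1×4.18 + 217×4.18 = 1349.7
T_out = 84299 / 1349.7 = 62.457 °C

T_out = 62.5 °C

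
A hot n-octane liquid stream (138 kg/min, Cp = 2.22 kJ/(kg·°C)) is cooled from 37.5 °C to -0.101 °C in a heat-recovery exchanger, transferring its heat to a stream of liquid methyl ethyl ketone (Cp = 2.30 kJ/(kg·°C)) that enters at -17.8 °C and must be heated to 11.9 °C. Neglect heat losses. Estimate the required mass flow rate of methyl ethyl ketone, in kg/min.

Heat released by hot stream: Q = 138 × 2.22 × (37.5 − -0.101) = 11519 kJ/min
Energy balance on cold side (adiabatic exchanger): Q = ṁ_c·Cp_c·(T_c,out − T_c,in)
ṁ_c = 11519 / [2.30 × (11.9 − -17.8)] = 168.63 kg/min

ṁ_c = 169 kg/min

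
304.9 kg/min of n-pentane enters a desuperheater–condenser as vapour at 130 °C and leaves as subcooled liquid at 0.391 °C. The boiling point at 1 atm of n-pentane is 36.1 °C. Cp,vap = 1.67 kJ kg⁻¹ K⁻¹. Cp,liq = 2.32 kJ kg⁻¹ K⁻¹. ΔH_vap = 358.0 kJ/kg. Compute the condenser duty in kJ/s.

Q_c = 3040 kJ/s

vapour 130→36.1 °C: -156.81 kJ/kg
condensation at 36.1 °C: -358 kJ/kg
liquid 36.1→0.391 °C: -82.845 kJ/kg
Δh = -156.81 + -358 + -82.845 = -597.66 kJ/kg
Q = ṁ·Δh = 304.9 kg/min × -597.66 kJ/kg = -182230 kJ/min
|Q| = 3037.1 kW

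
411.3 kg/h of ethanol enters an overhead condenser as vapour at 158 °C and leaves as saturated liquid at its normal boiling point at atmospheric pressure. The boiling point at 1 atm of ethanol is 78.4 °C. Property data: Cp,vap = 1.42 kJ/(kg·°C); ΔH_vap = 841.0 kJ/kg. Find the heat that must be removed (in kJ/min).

Q_c = 6540 kJ/min

vapour 158→78.4 °C: -113.03 kJ/kg
condensation at 78.4 °C: -841 kJ/kg
Δh = -113.03 + -841 = -954.03 kJ/kg
Q = ṁ·Δh = 411.3 kg/h × -954.03 kJ/kg = -392390 kJ/h
|Q| = 109 kW = 6539.9 kJ/min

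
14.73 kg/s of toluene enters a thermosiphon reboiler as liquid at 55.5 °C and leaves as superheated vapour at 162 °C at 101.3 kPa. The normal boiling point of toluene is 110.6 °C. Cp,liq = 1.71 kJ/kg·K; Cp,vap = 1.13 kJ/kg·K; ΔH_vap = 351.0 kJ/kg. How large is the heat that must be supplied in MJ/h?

Q = 26700 MJ/h

liquid 55.5→110.6 °C: 94.221 kJ/kg
vaporisation at 110.6 °C: 351 kJ/kg
vapour 110.6→162 °C: 58.082 kJ/kg
Δh = 94.221 + 351 + 58.082 = 503.3 kJ/kg
Q = ṁ·Δh = 14.73 kg/s × 503.3 kJ/kg = 7413.7 kJ/s
|Q| = 7413.7 kW = 26689 MJ/h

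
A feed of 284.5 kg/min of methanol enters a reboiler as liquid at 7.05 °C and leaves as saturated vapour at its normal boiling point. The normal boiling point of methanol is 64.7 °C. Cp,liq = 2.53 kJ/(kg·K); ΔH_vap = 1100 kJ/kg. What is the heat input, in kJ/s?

liquid 7.05→64.7 °C: 145.85 kJ/kg
vaporisation at 64.7 °C: 1100 kJ/kg
Δh = 145.85 + 1100 = 1245.9 kJ/kg
Q = ṁ·Δh = 284.5 kg/min × 1245.9 kJ/kg = 354450 kJ/min
|Q| = 5907.4 kW

Q = 5910 kJ/s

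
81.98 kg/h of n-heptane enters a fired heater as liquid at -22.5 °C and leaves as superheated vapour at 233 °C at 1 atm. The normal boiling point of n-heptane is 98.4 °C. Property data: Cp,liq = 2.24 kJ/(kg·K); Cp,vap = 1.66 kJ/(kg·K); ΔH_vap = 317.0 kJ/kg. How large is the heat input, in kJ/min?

liquid -22.5→98.4 °C: 270.82 kJ/kg
vaporisation at 98.4 °C: 317 kJ/kg
vapour 98.4→233 °C: 223.44 kJ/kg
Δh = 270.82 + 317 + 223.44 = 811.25 kJ/kg
Q = ṁ·Δh = 81.98 kg/h × 811.25 kJ/kg = 66506 kJ/h
|Q| = 18.474 kW = 1108.4 kJ/min

Q = 1110 kJ/min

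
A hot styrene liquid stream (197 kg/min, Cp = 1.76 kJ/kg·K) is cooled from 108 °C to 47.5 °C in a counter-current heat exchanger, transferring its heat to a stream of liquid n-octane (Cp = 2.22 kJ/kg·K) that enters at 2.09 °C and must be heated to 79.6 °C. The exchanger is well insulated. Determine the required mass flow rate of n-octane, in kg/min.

Heat released by hot stream: Q = 197 × 1.76 × (108 − 47.5) = 20977 kJ/min
Energy balance on cold side (adiabatic exchanger): Q = ṁ_c·Cp_c·(T_c,out − T_c,in)
ṁ_c = 20977 / [2.22 × (79.6 − 2.09)] = 121.91 kg/min

ṁ_c = 122 kg/min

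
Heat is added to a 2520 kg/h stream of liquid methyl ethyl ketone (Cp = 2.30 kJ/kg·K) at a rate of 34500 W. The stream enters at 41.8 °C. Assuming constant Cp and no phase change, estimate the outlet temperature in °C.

Q = 34500 W = 124200 kJ/h
ΔT = Q/(ṁ·Cp) = 124200/(2520×2.30) = 21.429 K
T_out = 41.8 + 21.429 = 63.229 °C

T_out = 63.2 °C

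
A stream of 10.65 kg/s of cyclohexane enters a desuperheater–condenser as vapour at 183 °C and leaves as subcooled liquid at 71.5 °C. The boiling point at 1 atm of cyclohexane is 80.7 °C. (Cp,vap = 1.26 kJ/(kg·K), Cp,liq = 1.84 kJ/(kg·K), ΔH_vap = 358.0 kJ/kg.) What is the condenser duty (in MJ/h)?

Q_c = 19300 MJ/h

vapour 183→80.7 °C: -128.9 kJ/kg
condensation at 80.7 °C: -358 kJ/kg
liquid 80.7→71.5 °C: -16.928 kJ/kg
Δh = -128.9 + -358 + -16.928 = -503.83 kJ/kg
Q = ṁ·Δh = 10.65 kg/s × -503.83 kJ/kg = -5365.7 kJ/s
|Q| = 5365.7 kW = 19317 MJ/h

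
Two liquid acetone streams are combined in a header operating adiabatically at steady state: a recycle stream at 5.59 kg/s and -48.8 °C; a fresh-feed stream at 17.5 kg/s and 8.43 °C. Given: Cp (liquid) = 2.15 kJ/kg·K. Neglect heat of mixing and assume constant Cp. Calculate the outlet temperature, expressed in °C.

Energy balance with Q = 0: Σ ṁᵢCp,ᵢ(T_out − Tᵢ) = 0
T_out = Σ ṁᵢCp,ᵢTᵢ / Σ ṁᵢCp,ᵢ
      = -269.32 / 49.644 = -5.4252 °C

T_out = -5.43 °C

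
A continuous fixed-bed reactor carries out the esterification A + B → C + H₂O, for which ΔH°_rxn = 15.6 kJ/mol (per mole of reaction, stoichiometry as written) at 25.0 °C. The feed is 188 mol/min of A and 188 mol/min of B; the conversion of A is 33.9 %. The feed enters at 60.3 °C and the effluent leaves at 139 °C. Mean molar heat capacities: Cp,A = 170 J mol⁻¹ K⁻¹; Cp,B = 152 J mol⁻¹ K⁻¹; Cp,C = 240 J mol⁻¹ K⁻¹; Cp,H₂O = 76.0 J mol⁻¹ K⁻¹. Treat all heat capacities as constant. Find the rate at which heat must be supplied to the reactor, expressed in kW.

Extent of reaction ξ = 0.339 × 188 = 63.732 mol/min
Reaction term: ξ·ΔH°_rxn = 63.732 × 15.6 = 994.22 kJ/min
Sensible, feed 60.3→25 °C: -2136.9 kJ/min
Outlet flows (mol/min): A 124.27, B 124.27, C 63.732, H₂O 63.732
Sensible, products 25→139 °C: 6857.5 kJ/min
Q = ΔH = 5714.8 kJ/min = 95.247 kW
Heat supplied = 95.247 kW

Q_in = 95.2 kW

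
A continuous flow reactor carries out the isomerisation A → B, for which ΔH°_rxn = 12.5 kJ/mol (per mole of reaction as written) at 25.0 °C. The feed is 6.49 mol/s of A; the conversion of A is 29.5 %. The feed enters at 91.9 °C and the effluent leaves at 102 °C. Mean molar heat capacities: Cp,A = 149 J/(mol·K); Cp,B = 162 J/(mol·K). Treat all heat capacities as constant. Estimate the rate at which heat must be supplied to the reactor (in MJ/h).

Extent of reaction ξ = 0.295 × 6.49 = 1.9145 mol/s
Reaction term: ξ·ΔH°_rxn = 1.9145 × 12.5 = 23.932 kJ/s
Sensible, feed 91.9→25 °C: -64.693 kJ/s
Outlet flows (mol/s): A 4.5755, B 1.9145
Sensible, products 25→102 °C: 76.376 kJ/s
Q = ΔH = 35.615 kJ/s = 35.615 kW
Heat supplied = 128.21 MJ/h

Q_in = 128 MJ/h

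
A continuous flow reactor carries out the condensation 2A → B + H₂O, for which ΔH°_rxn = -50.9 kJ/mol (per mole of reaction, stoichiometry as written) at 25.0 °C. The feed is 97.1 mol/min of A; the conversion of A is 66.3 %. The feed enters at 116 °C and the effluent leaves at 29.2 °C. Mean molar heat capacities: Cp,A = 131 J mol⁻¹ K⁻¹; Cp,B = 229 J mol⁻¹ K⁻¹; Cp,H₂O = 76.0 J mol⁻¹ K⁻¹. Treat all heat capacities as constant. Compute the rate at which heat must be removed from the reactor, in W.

Q_out = 45600 W

Extent of reaction ξ = 0.663 × 97.1 / 2 = 32.189 mol/min
Reaction term: ξ·ΔH°_rxn = 32.189 × -50.9 = -1638.4 kJ/min
Sensible, feed 116→25 °C: -1157.5 kJ/min
Outlet flows (mol/min): A 32.723, B 32.189, H₂O 32.189
Sensible, products 25→29.2 °C: 59.238 kJ/min
Q = ΔH = -2736.7 kJ/min = -45.612 kW
Heat removed = 45612 W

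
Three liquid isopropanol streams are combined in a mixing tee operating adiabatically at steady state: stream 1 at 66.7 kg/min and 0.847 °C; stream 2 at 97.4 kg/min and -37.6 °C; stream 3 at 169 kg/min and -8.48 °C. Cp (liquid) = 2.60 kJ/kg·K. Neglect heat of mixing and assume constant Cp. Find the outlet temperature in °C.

T_out = -15.1 °C

No heat crosses the boundary, so H_out = H_in.
T_out = Σ ṁᵢCp,ᵢTᵢ / Σ ṁᵢCp,ᵢ
      = -13101 / 866.06 = -15.127 °C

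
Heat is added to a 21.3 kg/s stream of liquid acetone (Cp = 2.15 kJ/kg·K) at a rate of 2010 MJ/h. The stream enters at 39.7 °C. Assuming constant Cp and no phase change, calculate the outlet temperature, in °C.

T_out = 51.9 °C

Q = 2010 MJ/h = 558.33 kJ/s
ΔT = Q/(ṁ·Cp) = 558.33/(21.3×2.15) = 12.192 K
T_out = 39.7 + 12.192 = 51.892 °C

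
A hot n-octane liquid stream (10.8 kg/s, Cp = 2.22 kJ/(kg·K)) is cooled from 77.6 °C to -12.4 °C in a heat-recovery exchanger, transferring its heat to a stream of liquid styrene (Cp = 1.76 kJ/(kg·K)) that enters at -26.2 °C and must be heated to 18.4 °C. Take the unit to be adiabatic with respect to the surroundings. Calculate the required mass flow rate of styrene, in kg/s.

Heat released by hot stream: Q = 10.8 × 2.22 × (77.6 − -12.4) = 2157.8 kJ/s
Energy balance on cold side (adiabatic exchanger): Q = ṁ_c·Cp_c·(T_c,out − T_c,in)
ṁ_c = 2157.8 / [1.76 × (18.4 − -26.2)] = 27.49 kg/s

ṁ_c = 27.5 kg/s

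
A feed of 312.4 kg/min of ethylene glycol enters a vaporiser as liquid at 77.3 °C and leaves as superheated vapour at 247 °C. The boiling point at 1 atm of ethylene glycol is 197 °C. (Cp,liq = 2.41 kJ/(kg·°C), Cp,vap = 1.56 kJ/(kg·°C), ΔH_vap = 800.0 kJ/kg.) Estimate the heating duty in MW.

Q = 6.07 MW

liquid 77.3→197 °C: 288.48 kJ/kg
vaporisation at 197 °C: 800 kJ/kg
vapour 197→247 °C: 78 kJ/kg
Δh = 288.48 + 800 + 78 = 1166.5 kJ/kg
Q = ṁ·Δh = 312.4 kg/min × 1166.5 kJ/kg = 364410 kJ/min
|Q| = 6073.5 kW = 6.0735 MW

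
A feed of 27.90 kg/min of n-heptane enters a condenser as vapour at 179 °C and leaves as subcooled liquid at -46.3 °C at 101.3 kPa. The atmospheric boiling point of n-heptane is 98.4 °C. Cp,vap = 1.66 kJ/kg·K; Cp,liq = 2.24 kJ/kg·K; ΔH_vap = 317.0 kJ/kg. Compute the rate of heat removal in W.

Q_c = 360000 W

vapour 179→98.4 °C: -133.8 kJ/kg
condensation at 98.4 °C: -317 kJ/kg
liquid 98.4→-46.3 °C: -324.13 kJ/kg
Δh = -133.8 + -317 + -324.13 = -774.92 kJ/kg
Q = ṁ·Δh = 27.90 kg/min × -774.92 kJ/kg = -21620 kJ/min
|Q| = 360.34 kW = 360340 W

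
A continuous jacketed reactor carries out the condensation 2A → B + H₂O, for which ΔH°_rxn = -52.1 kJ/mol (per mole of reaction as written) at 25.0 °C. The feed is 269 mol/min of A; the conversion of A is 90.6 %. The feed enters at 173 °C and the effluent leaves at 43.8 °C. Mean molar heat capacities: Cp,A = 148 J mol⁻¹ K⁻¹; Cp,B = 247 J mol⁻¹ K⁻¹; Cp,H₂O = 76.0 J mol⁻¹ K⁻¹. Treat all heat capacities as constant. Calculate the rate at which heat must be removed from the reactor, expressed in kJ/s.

Extent of reaction ξ = 0.906 × 269 / 2 = 121.86 mol/min
Reaction term: ξ·ΔH°_rxn = 121.86 × -52.1 = -6348.7 kJ/min
Sensible, feed 173→25 °C: -5892.2 kJ/min
Outlet flows (mol/min): A 25.286, B 121.86, H₂O 121.86
Sensible, products 25→43.8 °C: 810.32 kJ/min
Q = ΔH = -11431 kJ/min = -190.51 kW
Heat removed = 190.51 kJ/s

Q_out = 191 kJ/s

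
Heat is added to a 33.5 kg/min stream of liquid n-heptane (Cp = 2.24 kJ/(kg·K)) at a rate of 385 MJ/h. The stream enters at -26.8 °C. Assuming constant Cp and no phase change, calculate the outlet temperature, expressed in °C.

Q = 385 MJ/h = 6416.7 kJ/min
ΔT = Q/(ṁ·Cp) = 6416.7/(33.5×2.24) = 85.51 K
T_out = -26.8 + 85.51 = 58.71 °C

T_out = 58.7 °C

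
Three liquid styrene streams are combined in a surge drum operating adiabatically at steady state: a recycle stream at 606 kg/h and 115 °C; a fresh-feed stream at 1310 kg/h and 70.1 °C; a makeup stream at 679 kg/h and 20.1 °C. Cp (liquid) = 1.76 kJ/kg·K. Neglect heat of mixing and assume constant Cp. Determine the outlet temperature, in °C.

T_out = 67.5 °C

No heat crosses the boundary, so H_out = H_in.
Σ ṁᵢCp,ᵢTᵢ = 606×1.76×115 + 1310×1.76×70.1 + 679×1.76×20.1 = 308300
Σ ṁᵢCp,ᵢ = 606×1.76 + 1310×1.76 + 679×1.76 = 4567.2
T_out = 308300 / 4567.2 = 67.502 °C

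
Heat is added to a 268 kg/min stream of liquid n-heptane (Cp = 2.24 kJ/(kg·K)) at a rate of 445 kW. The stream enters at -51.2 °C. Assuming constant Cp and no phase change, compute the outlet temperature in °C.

T_out = -6.72 °C

Q = 445 kW = 26700 kJ/min
ΔT = Q/(ṁ·Cp) = 26700/(268×2.24) = 44.476 K
T_out = -51.2 + 44.476 = -6.7237 °C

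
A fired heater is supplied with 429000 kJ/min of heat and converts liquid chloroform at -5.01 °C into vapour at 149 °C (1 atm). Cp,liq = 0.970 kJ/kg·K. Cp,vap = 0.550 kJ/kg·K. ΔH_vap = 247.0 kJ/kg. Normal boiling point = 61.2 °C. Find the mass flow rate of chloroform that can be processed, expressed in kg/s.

Δh = 0.970×(61.2−-5.01) + 247.0 + 0.550×(149−61.2) = 359.51 kJ/kg
Q = 429000 kJ/min = 7150 kJ/s = 7150 kJ/s
ṁ = Q/Δh = 7150 / 359.51 = 19.888 kg/s

ṁ = 19.9 kg/s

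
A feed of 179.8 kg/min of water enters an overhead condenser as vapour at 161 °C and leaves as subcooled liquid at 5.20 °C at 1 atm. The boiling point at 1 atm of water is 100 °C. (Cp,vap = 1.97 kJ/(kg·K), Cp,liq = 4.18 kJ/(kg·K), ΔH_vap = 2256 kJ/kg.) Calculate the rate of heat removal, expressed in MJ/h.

vapour 161→100 °C: -120.17 kJ/kg
condensation at 100 °C: -2256 kJ/kg
liquid 100→5.20 °C: -396.26 kJ/kg
Δh = -120.17 + -2256 + -396.26 = -2772.4 kJ/kg
Q = ṁ·Δh = 179.8 kg/min × -2772.4 kJ/kg = -498480 kJ/min
|Q| = 8308.1 kW = 29909 MJ/h

Q_c = 29900 MJ/h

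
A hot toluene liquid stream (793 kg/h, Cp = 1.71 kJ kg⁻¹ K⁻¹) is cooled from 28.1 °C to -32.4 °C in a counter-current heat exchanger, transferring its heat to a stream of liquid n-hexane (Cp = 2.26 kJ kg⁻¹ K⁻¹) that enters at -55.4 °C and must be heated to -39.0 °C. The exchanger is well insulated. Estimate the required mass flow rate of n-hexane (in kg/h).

Heat released by hot stream: Q = 793 × 1.71 × (28.1 − -32.4) = 82040 kJ/h
Energy balance on cold side (adiabatic exchanger): Q = ṁ_c·Cp_c·(T_c,out − T_c,in)
ṁ_c = 82040 / [2.26 × (-39.0 − -55.4)] = 2213.5 kg/h

ṁ_c = 2210 kg/h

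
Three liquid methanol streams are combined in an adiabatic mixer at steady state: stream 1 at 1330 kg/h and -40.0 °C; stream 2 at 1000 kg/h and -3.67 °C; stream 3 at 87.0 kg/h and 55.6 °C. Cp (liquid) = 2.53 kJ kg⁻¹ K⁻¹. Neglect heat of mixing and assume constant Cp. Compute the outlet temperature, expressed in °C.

No heat crosses the boundary, so H_out = H_in.
T_out = Σ ṁᵢCp,ᵢTᵢ / Σ ṁᵢCp,ᵢ
      = -131640 / 6115 = -21.528 °C

T_out = -21.5 °C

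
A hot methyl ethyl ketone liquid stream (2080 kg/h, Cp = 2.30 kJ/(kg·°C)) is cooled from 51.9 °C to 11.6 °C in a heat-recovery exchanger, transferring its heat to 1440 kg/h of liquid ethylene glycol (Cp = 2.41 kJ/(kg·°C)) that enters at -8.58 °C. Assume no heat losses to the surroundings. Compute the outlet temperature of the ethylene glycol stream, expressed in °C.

T_c,out = 47.0 °C

Heat released by hot stream: Q = 2080 × 2.30 × (51.9 − 11.6) = 192800 kJ/h
Energy balance on cold side (adiabatic exchanger): Q = ṁ_c·Cp_c·(T_c,out − T_c,in)
T_c,out = -8.58 + 192800/(1440 × 2.41) = 46.974 °C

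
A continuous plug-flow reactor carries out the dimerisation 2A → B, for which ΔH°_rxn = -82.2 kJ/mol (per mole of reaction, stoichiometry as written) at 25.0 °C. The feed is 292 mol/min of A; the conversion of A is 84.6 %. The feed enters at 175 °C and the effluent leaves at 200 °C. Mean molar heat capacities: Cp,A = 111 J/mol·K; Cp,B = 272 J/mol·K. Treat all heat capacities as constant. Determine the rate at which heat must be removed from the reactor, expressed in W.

Q_out = 138000 W

Extent of reaction ξ = 0.846 × 292 / 2 = 123.52 mol/min
Reaction term: ξ·ΔH°_rxn = 123.52 × -82.2 = -10153 kJ/min
Sensible, feed 175→25 °C: -4861.8 kJ/min
Outlet flows (mol/min): A 44.968, B 123.52
Sensible, products 25→200 °C: 6752.9 kJ/min
Q = ΔH = -8262 kJ/min = -137.7 kW
Heat removed = 137700 W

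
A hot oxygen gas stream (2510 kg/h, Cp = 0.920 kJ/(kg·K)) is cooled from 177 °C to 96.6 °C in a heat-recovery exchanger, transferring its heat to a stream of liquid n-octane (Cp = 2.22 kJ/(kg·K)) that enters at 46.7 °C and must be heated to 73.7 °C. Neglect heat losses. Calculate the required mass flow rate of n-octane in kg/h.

ṁ_c = 3100 kg/h

Heat released by hot stream: Q = 2510 × 0.920 × (177 − 96.6) = 185660 kJ/h
Energy balance on cold side (adiabatic exchanger): Q = ṁ_c·Cp_c·(T_c,out − T_c,in)
ṁ_c = 185660 / [2.22 × (73.7 − 46.7)] = 3097.4 kg/h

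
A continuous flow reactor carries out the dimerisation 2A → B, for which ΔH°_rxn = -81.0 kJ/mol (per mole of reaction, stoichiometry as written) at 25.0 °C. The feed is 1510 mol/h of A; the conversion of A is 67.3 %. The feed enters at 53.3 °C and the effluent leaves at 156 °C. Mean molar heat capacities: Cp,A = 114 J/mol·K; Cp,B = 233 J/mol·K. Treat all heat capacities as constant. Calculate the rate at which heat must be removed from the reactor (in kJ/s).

Extent of reaction ξ = 0.673 × 1510 / 2 = 508.12 mol/h
Reaction term: ξ·ΔH°_rxn = 508.12 × -81.0 = -41157 kJ/h
Sensible, feed 53.3→25 °C: -4871.6 kJ/h
Outlet flows (mol/h): A 493.77, B 508.12
Sensible, products 25→156 °C: 22883 kJ/h
Q = ΔH = -23146 kJ/h = -6.4294 kW
Heat removed = 6.4294 kJ/s

Q_out = 6.43 kJ/s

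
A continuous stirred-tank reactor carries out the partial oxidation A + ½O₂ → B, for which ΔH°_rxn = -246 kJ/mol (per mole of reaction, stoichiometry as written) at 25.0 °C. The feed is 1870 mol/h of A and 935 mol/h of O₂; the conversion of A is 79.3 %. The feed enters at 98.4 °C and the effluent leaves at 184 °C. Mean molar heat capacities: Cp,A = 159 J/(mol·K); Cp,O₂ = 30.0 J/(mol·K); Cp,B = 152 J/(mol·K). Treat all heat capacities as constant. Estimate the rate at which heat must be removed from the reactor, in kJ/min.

Q_out = 5700 kJ/min

Extent of reaction ξ = 0.793 × 1870 = 1482.9 mol/h
Reaction term: ξ·ΔH°_rxn = 1482.9 × -246 = -364800 kJ/h
Sensible, feed 98.4→25 °C: -23883 kJ/h
Outlet flows (mol/h): A 387.09, O₂ 193.54, B 1482.9
Sensible, products 25→184 °C: 46548 kJ/h
Q = ΔH = -342130 kJ/h = -95.036 kW
Heat removed = 5702.2 kJ/min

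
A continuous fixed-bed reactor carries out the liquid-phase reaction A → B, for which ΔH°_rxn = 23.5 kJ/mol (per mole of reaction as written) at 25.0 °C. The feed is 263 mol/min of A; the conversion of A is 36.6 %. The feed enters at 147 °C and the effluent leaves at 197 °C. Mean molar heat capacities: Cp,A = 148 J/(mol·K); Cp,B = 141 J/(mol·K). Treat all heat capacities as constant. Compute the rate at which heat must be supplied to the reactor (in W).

Q_in = 68200 W

Extent of reaction ξ = 0.366 × 263 = 96.258 mol/min
Reaction term: ξ·ΔH°_rxn = 96.258 × 23.5 = 2262.1 kJ/min
Sensible, feed 147→25 °C: -4748.7 kJ/min
Outlet flows (mol/min): A 166.74, B 96.258
Sensible, products 25→197 °C: 6579 kJ/min
Q = ΔH = 4092.4 kJ/min = 68.206 kW
Heat supplied = 68206 W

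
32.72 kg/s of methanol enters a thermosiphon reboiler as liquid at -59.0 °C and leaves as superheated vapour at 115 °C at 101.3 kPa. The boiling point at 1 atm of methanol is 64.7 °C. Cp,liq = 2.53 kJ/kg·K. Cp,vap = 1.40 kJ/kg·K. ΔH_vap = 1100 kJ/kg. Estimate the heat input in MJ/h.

Q = 175000 MJ/h

liquid -59.0→64.7 °C: 312.96 kJ/kg
vaporisation at 64.7 °C: 1100 kJ/kg
vapour 64.7→115 °C: 70.42 kJ/kg
Δh = 312.96 + 1100 + 70.42 = 1483.4 kJ/kg
Q = ṁ·Δh = 32.72 kg/s × 1483.4 kJ/kg = 48536 kJ/s
|Q| = 48536 kW = 174730 MJ/h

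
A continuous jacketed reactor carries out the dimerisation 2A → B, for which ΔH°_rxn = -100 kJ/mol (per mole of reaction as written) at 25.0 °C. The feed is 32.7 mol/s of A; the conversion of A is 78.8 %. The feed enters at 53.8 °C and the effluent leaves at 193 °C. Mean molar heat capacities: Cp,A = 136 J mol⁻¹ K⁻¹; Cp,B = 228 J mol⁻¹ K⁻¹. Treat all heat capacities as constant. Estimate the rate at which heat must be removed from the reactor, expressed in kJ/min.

Q_out = 45900 kJ/min

Extent of reaction ξ = 0.788 × 32.7 / 2 = 12.884 mol/s
Reaction term: ξ·ΔH°_rxn = 12.884 × -100 = -1288.4 kJ/s
Sensible, feed 53.8→25 °C: -128.08 kJ/s
Outlet flows (mol/s): A 6.9324, B 12.884
Sensible, products 25→193 °C: 651.89 kJ/s
Q = ΔH = -764.57 kJ/s = -764.57 kW
Heat removed = 45874 kJ/min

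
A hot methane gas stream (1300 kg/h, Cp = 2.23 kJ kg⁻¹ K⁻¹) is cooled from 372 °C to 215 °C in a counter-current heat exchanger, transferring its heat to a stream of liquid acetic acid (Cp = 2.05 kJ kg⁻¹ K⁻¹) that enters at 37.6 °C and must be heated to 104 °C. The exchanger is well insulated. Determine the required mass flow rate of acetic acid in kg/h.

ṁ_c = 3340 kg/h

Heat released by hot stream: Q = 1300 × 2.23 × (372 − 215) = 455140 kJ/h
Energy balance on cold side (adiabatic exchanger): Q = ṁ_c·Cp_c·(T_c,out − T_c,in)
ṁ_c = 455140 / [2.05 × (104 − 37.6)] = 3343.7 kg/h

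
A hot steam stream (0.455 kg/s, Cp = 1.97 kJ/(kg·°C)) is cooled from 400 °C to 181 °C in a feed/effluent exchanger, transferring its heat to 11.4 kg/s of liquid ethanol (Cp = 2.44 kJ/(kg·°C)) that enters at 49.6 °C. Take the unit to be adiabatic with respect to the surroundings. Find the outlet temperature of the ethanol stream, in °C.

T_c,out = 56.7 °C

Heat released by hot stream: Q = 0.455 × 1.97 × (400 − 181) = 196.3 kJ/s
Energy balance on cold side (adiabatic exchanger): Q = ṁ_c·Cp_c·(T_c,out − T_c,in)
T_c,out = 49.6 + 196.3/(11.4 × 2.44) = 56.657 °C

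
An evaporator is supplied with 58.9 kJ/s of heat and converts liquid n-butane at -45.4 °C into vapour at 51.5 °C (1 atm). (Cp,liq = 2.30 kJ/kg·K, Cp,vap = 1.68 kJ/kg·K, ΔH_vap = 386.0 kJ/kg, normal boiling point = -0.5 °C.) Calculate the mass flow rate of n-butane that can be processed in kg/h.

ṁ = 368 kg/h

Δh = 2.30×(-0.5−-45.4) + 386.0 + 1.68×(51.5−-0.5) = 576.63 kJ/kg
Q = 58.9 kJ/s = 58.9 kJ/s = 212040 kJ/h
ṁ = Q/Δh = 212040 / 576.63 = 367.72 kg/h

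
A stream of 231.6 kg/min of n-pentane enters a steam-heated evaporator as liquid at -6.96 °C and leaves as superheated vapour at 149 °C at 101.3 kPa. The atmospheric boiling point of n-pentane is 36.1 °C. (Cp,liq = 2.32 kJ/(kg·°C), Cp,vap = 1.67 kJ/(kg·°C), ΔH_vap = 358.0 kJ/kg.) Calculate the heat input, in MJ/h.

liquid -6.96→36.1 °C: 99.899 kJ/kg
vaporisation at 36.1 °C: 358 kJ/kg
vapour 36.1→149 °C: 188.54 kJ/kg
Δh = 99.899 + 358 + 188.54 = 646.44 kJ/kg
Q = ṁ·Δh = 231.6 kg/min × 646.44 kJ/kg = 149720 kJ/min
|Q| = 2495.3 kW = 8983 MJ/h

Q = 8980 MJ/h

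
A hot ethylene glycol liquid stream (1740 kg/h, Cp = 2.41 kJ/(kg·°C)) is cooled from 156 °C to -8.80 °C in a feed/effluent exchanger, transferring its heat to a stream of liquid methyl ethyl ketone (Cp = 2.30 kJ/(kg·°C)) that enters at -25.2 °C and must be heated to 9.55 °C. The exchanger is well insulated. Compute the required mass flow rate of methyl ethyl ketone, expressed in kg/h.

ṁ_c = 8650 kg/h

Heat released by hot stream: Q = 1740 × 2.41 × (156 − -8.80) = 691070 kJ/h
Energy balance on cold side (adiabatic exchanger): Q = ṁ_c·Cp_c·(T_c,out − T_c,in)
ṁ_c = 691070 / [2.30 × (9.55 − -25.2)] = 8646.5 kg/h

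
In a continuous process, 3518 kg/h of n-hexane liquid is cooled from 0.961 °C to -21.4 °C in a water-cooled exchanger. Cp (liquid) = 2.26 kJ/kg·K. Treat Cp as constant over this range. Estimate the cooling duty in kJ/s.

Q = ṁ·Cp·ΔT = 3518 × 2.26 × (-21.4 − 0.961) = -177790 kJ/h
Converting: 177790 / 3600 s = 49.385 kW

Q_c = 49.4 kJ/s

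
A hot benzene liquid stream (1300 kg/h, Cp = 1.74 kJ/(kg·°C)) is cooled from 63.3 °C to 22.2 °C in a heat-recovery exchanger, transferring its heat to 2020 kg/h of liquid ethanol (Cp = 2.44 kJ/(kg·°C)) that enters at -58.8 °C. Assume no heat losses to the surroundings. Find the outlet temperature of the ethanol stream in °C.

Heat released by hot stream: Q = 1300 × 1.74 × (63.3 − 22.2) = 92968 kJ/h
Energy balance on cold side (adiabatic exchanger): Q = ṁ_c·Cp_c·(T_c,out − T_c,in)
T_c,out = -58.8 + 92968/(2020 × 2.44) = -39.938 °C

T_c,out = -39.9 °C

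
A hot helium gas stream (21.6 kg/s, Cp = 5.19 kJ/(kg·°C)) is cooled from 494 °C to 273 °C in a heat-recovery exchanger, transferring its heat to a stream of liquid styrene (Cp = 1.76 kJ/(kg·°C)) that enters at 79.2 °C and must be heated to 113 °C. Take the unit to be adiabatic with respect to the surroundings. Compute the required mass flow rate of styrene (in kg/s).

ṁ_c = 416 kg/s

Heat released by hot stream: Q = 21.6 × 5.19 × (494 − 273) = 24775 kJ/s
Energy balance on cold side (adiabatic exchanger): Q = ṁ_c·Cp_c·(T_c,out − T_c,in)
ṁ_c = 24775 / [1.76 × (113 − 79.2)] = 416.47 kg/s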